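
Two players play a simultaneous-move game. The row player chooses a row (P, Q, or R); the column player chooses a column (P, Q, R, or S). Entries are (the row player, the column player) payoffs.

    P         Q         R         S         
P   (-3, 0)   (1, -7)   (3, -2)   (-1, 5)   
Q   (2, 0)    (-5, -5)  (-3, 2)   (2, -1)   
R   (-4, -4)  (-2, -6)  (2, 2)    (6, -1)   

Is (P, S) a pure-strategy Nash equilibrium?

Holding the column player at S: the row player gets -1 from P but could get 6 by switching to R. The row player has a profitable deviation.

No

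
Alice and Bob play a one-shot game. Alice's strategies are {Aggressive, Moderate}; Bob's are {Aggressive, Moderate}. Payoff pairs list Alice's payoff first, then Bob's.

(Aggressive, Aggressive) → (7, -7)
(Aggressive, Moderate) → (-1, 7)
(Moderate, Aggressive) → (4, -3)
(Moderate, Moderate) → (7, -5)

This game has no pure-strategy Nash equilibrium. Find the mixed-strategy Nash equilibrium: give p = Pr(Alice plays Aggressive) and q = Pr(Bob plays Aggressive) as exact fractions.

p = 1/8, q = 8/11

In a mixed NE each player is indifferent between their pure strategies, so the opponent's mix sets the indifference.
Bob indifferent between Aggressive and Moderate: p·(-7) + (1−p)·(-3) = p·7 + (1−p)·(-5) ⟹ (-3) + (-4)p = (-5) + 12p ⟹ p = 1/8.
Alice indifferent between Aggressive and Moderate: q·7 + (1−q)·(-1) = q·4 + (1−q)·7 ⟹ (-1) + 8q = 7 + (-3)q ⟹ q = 8/11.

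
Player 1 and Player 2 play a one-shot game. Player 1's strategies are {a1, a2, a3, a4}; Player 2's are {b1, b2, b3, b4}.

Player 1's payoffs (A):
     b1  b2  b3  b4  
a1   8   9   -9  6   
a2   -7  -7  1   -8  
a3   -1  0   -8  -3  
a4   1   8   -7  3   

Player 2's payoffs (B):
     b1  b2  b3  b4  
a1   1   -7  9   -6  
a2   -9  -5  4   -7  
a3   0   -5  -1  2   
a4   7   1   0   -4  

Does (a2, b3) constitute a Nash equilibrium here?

Yes

Holding Player 2 at b3: Player 1 gets 1 from a2, versus -9 from a1, -8 from a3, -7 from a4. No profitable deviation for Player 1.
Holding Player 1 at a2: Player 2 gets 4 from b3, versus -9 from b1, -5 from b2, -7 from b4. No profitable deviation for Player 2 either.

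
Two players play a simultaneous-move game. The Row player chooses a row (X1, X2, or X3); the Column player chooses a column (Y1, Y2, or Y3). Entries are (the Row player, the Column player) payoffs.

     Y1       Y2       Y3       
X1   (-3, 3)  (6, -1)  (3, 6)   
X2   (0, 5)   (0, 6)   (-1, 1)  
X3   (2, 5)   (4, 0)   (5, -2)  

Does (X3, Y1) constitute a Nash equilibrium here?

Holding the Column player at Y1: the Row player gets 2 from X3, versus -3 from X1, 0 from X2. No profitable deviation for the Row player.
Holding the Row player at X3: the Column player gets 5 from Y1, versus 0 from Y2, -2 from Y3. No profitable deviation for the Column player either.

Yes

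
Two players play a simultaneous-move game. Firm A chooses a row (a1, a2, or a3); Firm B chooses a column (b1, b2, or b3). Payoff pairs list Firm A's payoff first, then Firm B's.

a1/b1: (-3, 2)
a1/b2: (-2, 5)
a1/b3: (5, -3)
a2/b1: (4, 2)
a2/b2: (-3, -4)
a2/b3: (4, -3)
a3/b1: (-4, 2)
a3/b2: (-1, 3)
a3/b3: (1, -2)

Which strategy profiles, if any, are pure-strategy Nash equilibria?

Check mutual best responses: a cell is a NE iff neither player can gain by unilaterally deviating.
Firm A's best responses — vs b1: a2 (payoff 4); vs b2: a3 (payoff -1); vs b3: a1 (payoff 5).
Firm B's best responses — vs a1: b2 (payoff 5); vs a2: b1 (payoff 2); vs a3: b2 (payoff 3).
Mutual best responses occur at (a2, b1) and (a3, b2); at each, neither player gains by switching.

(a2, b1) and (a3, b2)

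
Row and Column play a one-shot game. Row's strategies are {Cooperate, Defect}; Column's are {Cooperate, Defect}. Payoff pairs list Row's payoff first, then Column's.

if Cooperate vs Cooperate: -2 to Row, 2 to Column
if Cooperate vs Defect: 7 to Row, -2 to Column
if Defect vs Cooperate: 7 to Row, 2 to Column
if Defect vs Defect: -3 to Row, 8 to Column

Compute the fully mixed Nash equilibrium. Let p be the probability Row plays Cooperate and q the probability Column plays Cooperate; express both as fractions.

p = 3/5, q = 10/19

Each player's mixing probability is pinned down by making the *other* player indifferent.
Column indifferent between Cooperate and Defect: p·2 + (1−p)·2 = p·(-2) + (1−p)·8 ⟹ 2 + 0p = 8 + (-10)p ⟹ p = 3/5.
Row indifferent between Cooperate and Defect: q·(-2) + (1−q)·7 = q·7 + (1−q)·(-3) ⟹ 7 + (-9)q = (-3) + 10q ⟹ q = 10/19.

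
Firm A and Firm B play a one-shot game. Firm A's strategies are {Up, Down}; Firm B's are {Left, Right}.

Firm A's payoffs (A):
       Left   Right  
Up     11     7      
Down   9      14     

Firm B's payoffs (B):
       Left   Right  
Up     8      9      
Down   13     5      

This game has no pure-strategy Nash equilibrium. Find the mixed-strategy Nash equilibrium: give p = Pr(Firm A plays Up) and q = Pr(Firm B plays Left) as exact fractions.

In a mixed NE each player is indifferent between their pure strategies, so the opponent's mix sets the indifference.
Firm B indifferent between Left and Right: p·8 + (1−p)·13 = p·9 + (1−p)·5 ⟹ 13 + (-5)p = 5 + 4p ⟹ p = 8/9.
Firm A indifferent between Up and Down: q·11 + (1−q)·7 = q·9 + (1−q)·14 ⟹ 7 + 4q = 14 + (-5)q ⟹ q = 7/9.

p = 8/9, q = 7/9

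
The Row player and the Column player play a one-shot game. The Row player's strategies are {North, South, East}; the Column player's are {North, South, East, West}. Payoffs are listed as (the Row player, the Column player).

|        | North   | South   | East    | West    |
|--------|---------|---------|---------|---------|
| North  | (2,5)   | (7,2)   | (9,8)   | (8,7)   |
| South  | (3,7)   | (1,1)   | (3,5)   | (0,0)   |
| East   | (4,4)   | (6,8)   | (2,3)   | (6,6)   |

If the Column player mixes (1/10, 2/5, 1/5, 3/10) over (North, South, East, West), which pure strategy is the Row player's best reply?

The Row player's best reply maximizes expected payoff against the mix.
North: (1/10)·2 + (2/5)·7 + (1/5)·9 + (3/10)·8 = 36/5
South: (1/10)·3 + (2/5)·1 + (1/5)·3 + (3/10)·0 = 13/10
East: (1/10)·4 + (2/5)·6 + (1/5)·2 + (3/10)·6 = 5
Highest expected payoff is 36/5, from North.

North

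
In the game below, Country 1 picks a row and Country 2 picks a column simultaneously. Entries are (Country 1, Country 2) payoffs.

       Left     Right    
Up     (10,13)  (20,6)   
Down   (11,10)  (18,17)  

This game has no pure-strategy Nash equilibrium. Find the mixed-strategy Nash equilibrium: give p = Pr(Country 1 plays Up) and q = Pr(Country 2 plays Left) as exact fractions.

Each player's mixing probability is pinned down by making the *other* player indifferent.
Country 2 indifferent between Left and Right: p·13 + (1−p)·10 = p·6 + (1−p)·17 ⟹ 10 + 3p = 17 + (-11)p ⟹ p = 1/2.
Country 1 indifferent between Up and Down: q·10 + (1−q)·20 = q·11 + (1−q)·18 ⟹ 20 + (-10)q = 18 + (-7)q ⟹ q = 2/3.

p = 1/2, q = 2/3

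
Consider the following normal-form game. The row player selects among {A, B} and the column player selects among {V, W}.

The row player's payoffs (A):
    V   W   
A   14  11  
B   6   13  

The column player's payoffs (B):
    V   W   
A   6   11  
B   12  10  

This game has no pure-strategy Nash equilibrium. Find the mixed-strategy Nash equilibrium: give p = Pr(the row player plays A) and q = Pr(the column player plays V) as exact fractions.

Each player's mixing probability is pinned down by making the *other* player indifferent.
The column player indifferent between V and W: p·6 + (1−p)·12 = p·11 + (1−p)·10 ⟹ 12 + (-6)p = 10 + 1p ⟹ p = 2/7.
The row player indifferent between A and B: q·14 + (1−q)·11 = q·6 + (1−q)·13 ⟹ 11 + 3q = 13 + (-7)q ⟹ q = 1/5.

p = 2/7, q = 1/5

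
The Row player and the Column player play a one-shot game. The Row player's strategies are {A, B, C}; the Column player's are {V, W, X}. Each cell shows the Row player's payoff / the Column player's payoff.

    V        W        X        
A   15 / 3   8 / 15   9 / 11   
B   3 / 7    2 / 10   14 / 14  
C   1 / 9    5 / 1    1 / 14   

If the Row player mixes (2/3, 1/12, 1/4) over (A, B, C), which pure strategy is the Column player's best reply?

The Column player's best reply maximizes expected payoff against the mix.
V: (2/3)·3 + (1/12)·7 + (1/4)·9 = 29/6
W: (2/3)·15 + (1/12)·10 + (1/4)·1 = 133/12
X: (2/3)·11 + (1/12)·14 + (1/4)·14 = 12
Highest expected payoff is 12, from X.

X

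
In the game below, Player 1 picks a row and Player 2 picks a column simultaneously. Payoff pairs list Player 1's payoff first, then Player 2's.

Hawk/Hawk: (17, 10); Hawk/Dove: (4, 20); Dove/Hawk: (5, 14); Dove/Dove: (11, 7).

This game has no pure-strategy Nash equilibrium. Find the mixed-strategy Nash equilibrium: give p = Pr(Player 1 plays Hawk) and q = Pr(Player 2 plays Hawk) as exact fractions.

In a mixed NE each player is indifferent between their pure strategies, so the opponent's mix sets the indifference.
Player 2 indifferent between Hawk and Dove: p·10 + (1−p)·14 = p·20 + (1−p)·7 ⟹ 14 + (-4)p = 7 + 13p ⟹ p = 7/17.
Player 1 indifferent between Hawk and Dove: q·17 + (1−q)·4 = q·5 + (1−q)·11 ⟹ 4 + 13q = 11 + (-6)q ⟹ q = 7/19.

p = 7/17, q = 7/19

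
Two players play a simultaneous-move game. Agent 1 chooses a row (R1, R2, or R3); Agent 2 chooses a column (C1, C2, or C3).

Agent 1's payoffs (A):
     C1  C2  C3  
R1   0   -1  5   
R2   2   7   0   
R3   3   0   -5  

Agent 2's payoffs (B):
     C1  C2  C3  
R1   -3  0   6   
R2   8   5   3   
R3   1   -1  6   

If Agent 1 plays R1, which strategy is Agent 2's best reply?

With Agent 1 fixed at R1, Agent 2's payoffs are: C1 → -3, C2 → 0, C3 → 6.
The maximum is 6, achieved by C3.

C3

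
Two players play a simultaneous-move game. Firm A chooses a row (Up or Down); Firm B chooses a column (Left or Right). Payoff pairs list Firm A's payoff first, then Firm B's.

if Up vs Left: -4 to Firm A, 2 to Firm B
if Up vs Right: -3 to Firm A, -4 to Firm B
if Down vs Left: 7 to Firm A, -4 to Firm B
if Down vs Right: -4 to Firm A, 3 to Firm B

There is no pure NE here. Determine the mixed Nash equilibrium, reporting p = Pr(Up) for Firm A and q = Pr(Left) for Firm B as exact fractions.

p = 7/13, q = 1/12

In a mixed NE each player is indifferent between their pure strategies, so the opponent's mix sets the indifference.
Firm B indifferent between Left and Right: p·2 + (1−p)·(-4) = p·(-4) + (1−p)·3 ⟹ (-4) + 6p = 3 + (-7)p ⟹ p = 7/13.
Firm A indifferent between Up and Down: q·(-4) + (1−q)·(-3) = q·7 + (1−q)·(-4) ⟹ (-3) + (-1)q = (-4) + 11q ⟹ q = 1/12.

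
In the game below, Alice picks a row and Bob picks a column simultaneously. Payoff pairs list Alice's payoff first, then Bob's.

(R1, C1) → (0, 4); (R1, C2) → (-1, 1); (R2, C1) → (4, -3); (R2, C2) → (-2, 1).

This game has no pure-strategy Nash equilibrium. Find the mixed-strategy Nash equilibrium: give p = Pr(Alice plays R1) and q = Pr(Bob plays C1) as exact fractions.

p = 4/7, q = 1/5

Each player's mixing probability is pinned down by making the *other* player indifferent.
Bob indifferent between C1 and C2: p·4 + (1−p)·(-3) = p·1 + (1−p)·1 ⟹ (-3) + 7p = 1 + 0p ⟹ p = 4/7.
Alice indifferent between R1 and R2: q·0 + (1−q)·(-1) = q·4 + (1−q)·(-2) ⟹ (-1) + 1q = (-2) + 6q ⟹ q = 1/5.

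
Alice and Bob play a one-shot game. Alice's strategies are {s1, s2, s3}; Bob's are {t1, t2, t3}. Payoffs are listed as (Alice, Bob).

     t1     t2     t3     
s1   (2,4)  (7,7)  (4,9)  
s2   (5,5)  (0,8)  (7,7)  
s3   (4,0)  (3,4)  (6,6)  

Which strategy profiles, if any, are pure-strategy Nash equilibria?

No pure-strategy Nash equilibrium

Find each player's best response to every opponent strategy; NE are the intersections.
Alice's best responses — vs t1: s2 (payoff 5); vs t2: s1 (payoff 7); vs t3: s2 (payoff 7).
Bob's best responses — vs s1: t3 (payoff 9); vs s2: t2 (payoff 8); vs s3: t3 (payoff 6).
No cell has both players best-responding. For instance, Alice's best reply to t3 is s2, but against s2 Bob prefers t2 over t3.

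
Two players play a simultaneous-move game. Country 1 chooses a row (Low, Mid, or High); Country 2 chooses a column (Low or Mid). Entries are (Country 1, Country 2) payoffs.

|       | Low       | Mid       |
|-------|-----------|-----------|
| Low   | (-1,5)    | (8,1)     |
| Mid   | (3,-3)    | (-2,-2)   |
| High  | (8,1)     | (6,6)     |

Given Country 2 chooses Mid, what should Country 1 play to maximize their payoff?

With Country 2 fixed at Mid, Country 1's payoffs are: Low → 8, Mid → -2, High → 6.
The maximum is 8, achieved by Low.

Low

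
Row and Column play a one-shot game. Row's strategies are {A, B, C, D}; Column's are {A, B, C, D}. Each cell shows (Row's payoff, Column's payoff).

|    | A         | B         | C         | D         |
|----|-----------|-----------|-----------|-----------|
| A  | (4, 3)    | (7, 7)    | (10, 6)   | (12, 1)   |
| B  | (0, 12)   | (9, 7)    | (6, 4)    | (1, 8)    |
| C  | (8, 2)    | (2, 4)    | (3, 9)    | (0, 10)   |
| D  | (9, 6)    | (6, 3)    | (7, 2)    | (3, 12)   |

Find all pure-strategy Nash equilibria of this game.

No pure-strategy Nash equilibrium

Check mutual best responses: a cell is a NE iff neither player can gain by unilaterally deviating.
Row's best responses — vs A: D (payoff 9); vs B: B (payoff 9); vs C: A (payoff 10); vs D: A (payoff 12).
Column's best responses — vs A: B (payoff 7); vs B: A (payoff 12); vs C: D (payoff 10); vs D: D (payoff 12).
No cell has both players best-responding. For instance, Row's best reply to A is D, but against D Column prefers D over A.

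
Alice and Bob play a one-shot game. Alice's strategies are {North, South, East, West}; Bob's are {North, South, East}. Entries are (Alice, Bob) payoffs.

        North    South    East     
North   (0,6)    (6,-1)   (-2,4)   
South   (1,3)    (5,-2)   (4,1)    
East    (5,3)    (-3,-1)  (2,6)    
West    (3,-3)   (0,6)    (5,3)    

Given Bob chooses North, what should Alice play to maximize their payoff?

East

With Bob fixed at North, Alice's payoffs are: North → 0, South → 1, East → 5, West → 3.
The maximum is 5, achieved by East.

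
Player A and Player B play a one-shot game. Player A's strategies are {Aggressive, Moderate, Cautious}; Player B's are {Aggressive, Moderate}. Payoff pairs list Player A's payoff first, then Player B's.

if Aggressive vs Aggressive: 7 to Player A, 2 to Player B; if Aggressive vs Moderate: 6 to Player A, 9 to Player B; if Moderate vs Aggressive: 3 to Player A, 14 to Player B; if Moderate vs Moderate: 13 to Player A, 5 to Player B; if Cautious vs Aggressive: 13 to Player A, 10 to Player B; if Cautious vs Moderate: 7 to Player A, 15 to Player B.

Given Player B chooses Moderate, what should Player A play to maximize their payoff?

Moderate

With Player B fixed at Moderate, Player A's payoffs are: Aggressive → 6, Moderate → 13, Cautious → 7.
The maximum is 13, achieved by Moderate.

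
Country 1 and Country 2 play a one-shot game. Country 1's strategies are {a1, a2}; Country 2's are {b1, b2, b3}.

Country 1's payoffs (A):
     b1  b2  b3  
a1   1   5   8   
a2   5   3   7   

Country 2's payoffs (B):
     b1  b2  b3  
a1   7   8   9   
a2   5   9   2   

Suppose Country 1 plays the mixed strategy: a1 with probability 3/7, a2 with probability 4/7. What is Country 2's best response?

b2

Country 2's best reply maximizes expected payoff against the mix.
b1: (3/7)·7 + (4/7)·5 = 41/7
b2: (3/7)·8 + (4/7)·9 = 60/7
b3: (3/7)·9 + (4/7)·2 = 5
Highest expected payoff is 60/7, from b2.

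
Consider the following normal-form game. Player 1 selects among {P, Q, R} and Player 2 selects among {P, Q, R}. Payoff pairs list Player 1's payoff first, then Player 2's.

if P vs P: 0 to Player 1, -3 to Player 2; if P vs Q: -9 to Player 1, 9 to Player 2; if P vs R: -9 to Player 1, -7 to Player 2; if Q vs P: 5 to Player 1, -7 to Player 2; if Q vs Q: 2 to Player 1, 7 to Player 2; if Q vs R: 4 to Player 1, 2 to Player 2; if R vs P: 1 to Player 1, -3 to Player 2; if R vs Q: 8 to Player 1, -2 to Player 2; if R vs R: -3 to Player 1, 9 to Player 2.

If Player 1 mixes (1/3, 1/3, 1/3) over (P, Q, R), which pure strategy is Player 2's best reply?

Player 2's best reply maximizes expected payoff against the mix.
P: (1/3)·(-3) + (1/3)·(-7) + (1/3)·(-3) = -13/3
Q: (1/3)·9 + (1/3)·7 + (1/3)·(-2) = 14/3
R: (1/3)·(-7) + (1/3)·2 + (1/3)·9 = 4/3
Highest expected payoff is 14/3, from Q.

Q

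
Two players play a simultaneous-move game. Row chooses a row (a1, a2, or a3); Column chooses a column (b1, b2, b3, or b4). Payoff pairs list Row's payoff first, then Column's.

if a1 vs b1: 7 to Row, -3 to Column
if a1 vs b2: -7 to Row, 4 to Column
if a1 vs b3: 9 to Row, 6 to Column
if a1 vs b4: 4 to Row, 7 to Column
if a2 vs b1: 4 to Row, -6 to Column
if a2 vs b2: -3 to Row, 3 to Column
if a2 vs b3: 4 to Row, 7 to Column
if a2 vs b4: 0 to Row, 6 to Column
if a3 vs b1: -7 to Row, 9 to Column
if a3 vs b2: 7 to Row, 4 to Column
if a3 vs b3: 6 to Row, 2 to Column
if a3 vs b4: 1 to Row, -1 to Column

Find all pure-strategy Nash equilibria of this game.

A profile is a Nash equilibrium when each player is best-responding to the other.
Row's best responses — vs b1: a1 (payoff 7); vs b2: a3 (payoff 7); vs b3: a1 (payoff 9); vs b4: a1 (payoff 4).
Column's best responses — vs a1: b4 (payoff 7); vs a2: b3 (payoff 7); vs a3: b1 (payoff 9).
The only mutual best response is (a1, b4); neither player gains by switching there.

(a1, b4)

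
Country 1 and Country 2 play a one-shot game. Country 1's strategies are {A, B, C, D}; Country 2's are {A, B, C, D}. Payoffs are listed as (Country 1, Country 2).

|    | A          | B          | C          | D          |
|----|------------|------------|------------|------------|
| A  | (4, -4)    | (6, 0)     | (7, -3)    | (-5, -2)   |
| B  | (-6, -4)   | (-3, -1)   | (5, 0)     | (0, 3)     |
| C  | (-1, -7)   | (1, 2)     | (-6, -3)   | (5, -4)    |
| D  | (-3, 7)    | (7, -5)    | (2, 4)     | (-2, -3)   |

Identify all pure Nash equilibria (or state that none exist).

No pure-strategy Nash equilibrium

A profile is a Nash equilibrium when each player is best-responding to the other.
Country 1's best responses — vs A: A (payoff 4); vs B: D (payoff 7); vs C: A (payoff 7); vs D: C (payoff 5).
Country 2's best responses — vs A: B (payoff 0); vs B: D (payoff 3); vs C: B (payoff 2); vs D: A (payoff 7).
No cell has both players best-responding. For instance, Country 1's best reply to C is A, but against A Country 2 prefers B over C.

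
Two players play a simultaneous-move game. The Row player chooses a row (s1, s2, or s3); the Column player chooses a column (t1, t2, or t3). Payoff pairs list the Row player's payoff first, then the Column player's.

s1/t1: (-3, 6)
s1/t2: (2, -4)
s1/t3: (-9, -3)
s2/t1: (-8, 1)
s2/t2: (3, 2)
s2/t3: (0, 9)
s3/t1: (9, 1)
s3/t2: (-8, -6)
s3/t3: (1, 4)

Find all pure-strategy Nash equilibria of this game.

(s3, t3)

Find each player's best response to every opponent strategy; NE are the intersections.
The Row player's best responses — vs t1: s3 (payoff 9); vs t2: s2 (payoff 3); vs t3: s3 (payoff 1).
The Column player's best responses — vs s1: t1 (payoff 6); vs s2: t3 (payoff 9); vs s3: t3 (payoff 4).
The only mutual best response is (s3, t3); neither player gains by switching there.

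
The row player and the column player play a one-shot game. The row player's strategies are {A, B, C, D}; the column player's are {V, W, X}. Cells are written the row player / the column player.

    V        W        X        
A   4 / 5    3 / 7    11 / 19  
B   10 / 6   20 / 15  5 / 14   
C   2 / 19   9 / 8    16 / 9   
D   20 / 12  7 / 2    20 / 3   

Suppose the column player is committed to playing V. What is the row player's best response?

With the column player fixed at V, the row player's payoffs are: A → 4, B → 10, C → 2, D → 20.
The maximum is 20, achieved by D.

D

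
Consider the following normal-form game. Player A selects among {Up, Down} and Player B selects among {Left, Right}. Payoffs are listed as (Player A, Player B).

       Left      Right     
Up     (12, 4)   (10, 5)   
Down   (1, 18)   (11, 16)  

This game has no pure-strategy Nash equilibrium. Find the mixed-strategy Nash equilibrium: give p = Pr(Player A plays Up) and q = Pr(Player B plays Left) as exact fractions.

In a mixed NE each player is indifferent between their pure strategies, so the opponent's mix sets the indifference.
Player B indifferent between Left and Right: p·4 + (1−p)·18 = p·5 + (1−p)·16 ⟹ 18 + (-14)p = 16 + (-11)p ⟹ p = 2/3.
Player A indifferent between Up and Down: q·12 + (1−q)·10 = q·1 + (1−q)·11 ⟹ 10 + 2q = 11 + (-10)q ⟹ q = 1/12.

p = 2/3, q = 1/12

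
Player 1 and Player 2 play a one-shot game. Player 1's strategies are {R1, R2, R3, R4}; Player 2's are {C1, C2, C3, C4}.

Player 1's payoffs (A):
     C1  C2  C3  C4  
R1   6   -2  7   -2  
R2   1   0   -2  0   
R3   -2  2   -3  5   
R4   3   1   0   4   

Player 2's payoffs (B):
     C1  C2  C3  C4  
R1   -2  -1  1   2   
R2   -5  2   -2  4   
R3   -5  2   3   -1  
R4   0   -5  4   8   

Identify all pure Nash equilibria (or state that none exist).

Check mutual best responses: a cell is a NE iff neither player can gain by unilaterally deviating.
Player 1's best responses — vs C1: R1 (payoff 6); vs C2: R3 (payoff 2); vs C3: R1 (payoff 7); vs C4: R3 (payoff 5).
Player 2's best responses — vs R1: C4 (payoff 2); vs R2: C4 (payoff 4); vs R3: C3 (payoff 3); vs R4: C4 (payoff 8).
No cell has both players best-responding. For instance, Player 1's best reply to C2 is R3, but against R3 Player 2 prefers C3 over C2.

There is no pure-strategy Nash equilibrium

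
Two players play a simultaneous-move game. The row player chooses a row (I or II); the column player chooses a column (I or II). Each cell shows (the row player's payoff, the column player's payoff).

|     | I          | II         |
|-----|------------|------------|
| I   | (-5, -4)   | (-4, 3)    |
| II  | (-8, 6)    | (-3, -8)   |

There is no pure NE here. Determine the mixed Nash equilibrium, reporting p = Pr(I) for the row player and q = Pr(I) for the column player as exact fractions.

In a mixed NE each player is indifferent between their pure strategies, so the opponent's mix sets the indifference.
The column player indifferent between I and II: p·(-4) + (1−p)·6 = p·3 + (1−p)·(-8) ⟹ 6 + (-10)p = (-8) + 11p ⟹ p = 2/3.
The row player indifferent between I and II: q·(-5) + (1−q)·(-4) = q·(-8) + (1−q)·(-3) ⟹ (-4) + (-1)q = (-3) + (-5)q ⟹ q = 1/4.

p = 2/3, q = 1/4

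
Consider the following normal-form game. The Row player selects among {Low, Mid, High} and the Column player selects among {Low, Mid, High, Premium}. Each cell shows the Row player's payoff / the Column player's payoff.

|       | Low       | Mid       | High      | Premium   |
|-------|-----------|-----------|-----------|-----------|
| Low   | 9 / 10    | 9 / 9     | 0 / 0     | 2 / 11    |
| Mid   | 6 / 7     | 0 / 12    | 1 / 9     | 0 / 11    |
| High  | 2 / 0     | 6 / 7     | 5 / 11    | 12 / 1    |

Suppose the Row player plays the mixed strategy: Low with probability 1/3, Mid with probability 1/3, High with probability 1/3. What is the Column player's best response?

The Column player's best reply maximizes expected payoff against the mix.
Low: (1/3)·10 + (1/3)·7 + (1/3)·0 = 17/3
Mid: (1/3)·9 + (1/3)·12 + (1/3)·7 = 28/3
High: (1/3)·0 + (1/3)·9 + (1/3)·11 = 20/3
Premium: (1/3)·11 + (1/3)·11 + (1/3)·1 = 23/3
Highest expected payoff is 28/3, from Mid.

Mid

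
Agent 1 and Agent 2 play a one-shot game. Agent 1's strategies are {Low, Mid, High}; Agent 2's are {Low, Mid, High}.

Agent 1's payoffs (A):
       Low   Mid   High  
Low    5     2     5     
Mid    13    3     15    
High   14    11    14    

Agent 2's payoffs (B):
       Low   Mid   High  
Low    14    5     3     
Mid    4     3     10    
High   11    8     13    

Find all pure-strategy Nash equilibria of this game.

Find each player's best response to every opponent strategy; NE are the intersections.
Agent 1's best responses — vs Low: High (payoff 14); vs Mid: High (payoff 11); vs High: Mid (payoff 15).
Agent 2's best responses — vs Low: Low (payoff 14); vs Mid: High (payoff 10); vs High: High (payoff 13).
The only mutual best response is (Mid, High); neither player gains by switching there.

(Mid, High)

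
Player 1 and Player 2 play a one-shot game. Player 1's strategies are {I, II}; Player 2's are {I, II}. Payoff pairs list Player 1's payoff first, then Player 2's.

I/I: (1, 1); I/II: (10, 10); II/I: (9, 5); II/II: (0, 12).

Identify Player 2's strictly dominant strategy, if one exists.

A strategy is strictly dominant if it gives Player 2 a strictly higher payoff than every other strategy, against every choice by the opponent.
II strictly dominates: vs I: 10 > 1; vs II: 12 > 5.

II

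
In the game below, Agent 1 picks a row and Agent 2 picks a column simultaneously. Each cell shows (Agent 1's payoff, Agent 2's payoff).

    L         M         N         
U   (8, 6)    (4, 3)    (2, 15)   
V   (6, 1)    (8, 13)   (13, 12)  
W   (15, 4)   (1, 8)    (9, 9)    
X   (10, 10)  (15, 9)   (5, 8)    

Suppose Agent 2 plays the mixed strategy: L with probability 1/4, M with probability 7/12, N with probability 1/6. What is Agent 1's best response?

X

Compute Agent 1's expected payoff from each pure strategy against the given mix.
U: (1/4)·8 + (7/12)·4 + (1/6)·2 = 14/3
V: (1/4)·6 + (7/12)·8 + (1/6)·13 = 25/3
W: (1/4)·15 + (7/12)·1 + (1/6)·9 = 35/6
X: (1/4)·10 + (7/12)·15 + (1/6)·5 = 145/12
Highest expected payoff is 145/12, from X.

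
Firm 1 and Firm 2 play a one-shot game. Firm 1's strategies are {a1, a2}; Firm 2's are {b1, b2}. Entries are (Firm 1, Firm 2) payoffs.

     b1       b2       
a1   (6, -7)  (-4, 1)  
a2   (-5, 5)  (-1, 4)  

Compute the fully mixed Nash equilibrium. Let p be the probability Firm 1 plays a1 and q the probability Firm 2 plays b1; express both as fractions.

p = 1/9, q = 3/14

In a mixed NE each player is indifferent between their pure strategies, so the opponent's mix sets the indifference.
Firm 2 indifferent between b1 and b2: p·(-7) + (1−p)·5 = p·1 + (1−p)·4 ⟹ 5 + (-12)p = 4 + (-3)p ⟹ p = 1/9.
Firm 1 indifferent between a1 and a2: q·6 + (1−q)·(-4) = q·(-5) + (1−q)·(-1) ⟹ (-4) + 10q = (-1) + (-4)q ⟹ q = 3/14.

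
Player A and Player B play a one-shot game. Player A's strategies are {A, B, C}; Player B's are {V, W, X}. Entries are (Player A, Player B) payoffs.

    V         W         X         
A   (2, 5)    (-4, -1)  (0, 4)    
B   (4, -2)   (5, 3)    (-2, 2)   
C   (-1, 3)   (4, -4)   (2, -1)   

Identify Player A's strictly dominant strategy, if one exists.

No strictly dominant strategy

A strategy is strictly dominant if it gives Player A a strictly higher payoff than every other strategy, against every choice by the opponent.
A is not dominant: against V, B gives 4 > 2.
B is not dominant: against X, A gives 0 > -2.
C is not dominant: against V, A gives 2 > -1.
No single strategy is best against every opponent action.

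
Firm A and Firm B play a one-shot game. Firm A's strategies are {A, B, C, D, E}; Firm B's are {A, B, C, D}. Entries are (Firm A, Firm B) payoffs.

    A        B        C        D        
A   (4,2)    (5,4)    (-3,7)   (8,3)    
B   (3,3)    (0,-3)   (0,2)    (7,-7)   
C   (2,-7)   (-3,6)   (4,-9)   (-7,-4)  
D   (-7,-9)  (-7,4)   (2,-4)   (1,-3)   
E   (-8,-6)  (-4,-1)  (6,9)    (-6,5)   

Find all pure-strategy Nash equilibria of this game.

A profile is a Nash equilibrium when each player is best-responding to the other.
Firm A's best responses — vs A: A (payoff 4); vs B: A (payoff 5); vs C: E (payoff 6); vs D: A (payoff 8).
Firm B's best responses — vs A: C (payoff 7); vs B: A (payoff 3); vs C: B (payoff 6); vs D: B (payoff 4); vs E: C (payoff 9).
The only mutual best response is (E, C); neither player gains by switching there.

(E, C)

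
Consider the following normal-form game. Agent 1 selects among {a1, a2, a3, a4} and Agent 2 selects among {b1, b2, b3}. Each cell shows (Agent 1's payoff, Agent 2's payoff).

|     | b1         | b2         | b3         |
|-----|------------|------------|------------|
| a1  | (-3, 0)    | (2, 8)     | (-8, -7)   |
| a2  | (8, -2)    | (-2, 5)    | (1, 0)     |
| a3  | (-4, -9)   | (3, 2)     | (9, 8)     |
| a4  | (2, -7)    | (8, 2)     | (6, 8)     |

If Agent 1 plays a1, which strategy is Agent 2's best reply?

With Agent 1 fixed at a1, Agent 2's payoffs are: b1 → 0, b2 → 8, b3 → -7.
The maximum is 8, achieved by b2.

b2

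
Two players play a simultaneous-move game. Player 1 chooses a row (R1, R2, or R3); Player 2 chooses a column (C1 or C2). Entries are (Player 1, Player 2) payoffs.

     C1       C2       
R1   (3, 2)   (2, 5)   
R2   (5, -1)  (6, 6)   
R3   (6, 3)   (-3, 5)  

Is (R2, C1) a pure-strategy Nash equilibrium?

Holding Player 2 at C1: Player 1 gets 5 from R2 but could get 6 by switching to R3. Player 1 has a profitable deviation.

No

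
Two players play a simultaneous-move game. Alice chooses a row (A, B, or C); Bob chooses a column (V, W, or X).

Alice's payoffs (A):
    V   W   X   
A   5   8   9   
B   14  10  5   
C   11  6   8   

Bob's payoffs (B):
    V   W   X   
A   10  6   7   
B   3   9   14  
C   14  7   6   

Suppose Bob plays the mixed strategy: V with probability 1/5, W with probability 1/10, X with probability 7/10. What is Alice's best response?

Compute Alice's expected payoff from each pure strategy against the given mix.
A: (1/5)·5 + (1/10)·8 + (7/10)·9 = 81/10
B: (1/5)·14 + (1/10)·10 + (7/10)·5 = 73/10
C: (1/5)·11 + (1/10)·6 + (7/10)·8 = 42/5
Highest expected payoff is 42/5, from C.

C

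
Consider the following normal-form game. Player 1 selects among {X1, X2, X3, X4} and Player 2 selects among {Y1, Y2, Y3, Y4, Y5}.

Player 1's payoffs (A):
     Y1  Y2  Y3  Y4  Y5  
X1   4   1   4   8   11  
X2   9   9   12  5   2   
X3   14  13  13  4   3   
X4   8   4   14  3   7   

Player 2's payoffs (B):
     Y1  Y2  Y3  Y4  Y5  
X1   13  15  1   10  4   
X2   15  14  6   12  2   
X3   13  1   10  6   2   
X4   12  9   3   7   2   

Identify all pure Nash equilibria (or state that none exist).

(X3, Y1)

A profile is a Nash equilibrium when each player is best-responding to the other.
Player 1's best responses — vs Y1: X3 (payoff 14); vs Y2: X3 (payoff 13); vs Y3: X4 (payoff 14); vs Y4: X1 (payoff 8); vs Y5: X1 (payoff 11).
Player 2's best responses — vs X1: Y2 (payoff 15); vs X2: Y1 (payoff 15); vs X3: Y1 (payoff 13); vs X4: Y1 (payoff 12).
The only mutual best response is (X3, Y1); neither player gains by switching there.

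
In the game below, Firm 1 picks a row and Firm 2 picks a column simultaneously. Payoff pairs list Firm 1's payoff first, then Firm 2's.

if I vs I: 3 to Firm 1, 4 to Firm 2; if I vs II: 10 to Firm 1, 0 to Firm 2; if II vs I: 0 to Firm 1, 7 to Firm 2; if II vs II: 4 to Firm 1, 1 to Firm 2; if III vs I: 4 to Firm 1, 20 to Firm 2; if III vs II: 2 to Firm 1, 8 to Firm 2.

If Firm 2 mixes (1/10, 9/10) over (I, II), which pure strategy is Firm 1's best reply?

Compute Firm 1's expected payoff from each pure strategy against the given mix.
I: (1/10)·3 + (9/10)·10 = 93/10
II: (1/10)·0 + (9/10)·4 = 18/5
III: (1/10)·4 + (9/10)·2 = 11/5
Highest expected payoff is 93/10, from I.

I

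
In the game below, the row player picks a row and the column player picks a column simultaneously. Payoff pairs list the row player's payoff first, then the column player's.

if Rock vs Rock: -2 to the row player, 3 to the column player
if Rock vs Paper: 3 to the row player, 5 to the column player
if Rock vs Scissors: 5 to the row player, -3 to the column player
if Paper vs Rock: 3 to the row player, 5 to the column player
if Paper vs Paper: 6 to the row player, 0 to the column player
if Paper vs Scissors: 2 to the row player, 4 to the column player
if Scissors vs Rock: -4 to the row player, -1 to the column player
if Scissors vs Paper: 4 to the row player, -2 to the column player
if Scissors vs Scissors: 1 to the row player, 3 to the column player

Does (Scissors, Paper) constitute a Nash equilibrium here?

No

Holding the column player at Paper: the row player gets 4 from Scissors but could get 6 by switching to Paper. The row player has a profitable deviation.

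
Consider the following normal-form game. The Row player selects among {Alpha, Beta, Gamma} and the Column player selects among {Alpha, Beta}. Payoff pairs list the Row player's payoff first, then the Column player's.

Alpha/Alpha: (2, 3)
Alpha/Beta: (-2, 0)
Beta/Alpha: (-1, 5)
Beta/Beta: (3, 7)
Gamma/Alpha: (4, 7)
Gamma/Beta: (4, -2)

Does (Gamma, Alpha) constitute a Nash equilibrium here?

Holding the Column player at Alpha: the Row player gets 4 from Gamma, versus 2 from Alpha, -1 from Beta. No profitable deviation for the Row player.
Holding the Row player at Gamma: the Column player gets 7 from Alpha, versus -2 from Beta. No profitable deviation for the Column player either.

Yes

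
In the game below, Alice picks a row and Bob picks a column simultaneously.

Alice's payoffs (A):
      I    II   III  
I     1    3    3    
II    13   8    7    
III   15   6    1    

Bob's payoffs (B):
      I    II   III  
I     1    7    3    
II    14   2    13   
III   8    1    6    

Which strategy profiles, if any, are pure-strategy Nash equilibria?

(III, I)

Check mutual best responses: a cell is a NE iff neither player can gain by unilaterally deviating.
Alice's best responses — vs I: III (payoff 15); vs II: II (payoff 8); vs III: II (payoff 7).
Bob's best responses — vs I: II (payoff 7); vs II: I (payoff 14); vs III: I (payoff 8).
The only mutual best response is (III, I); neither player gains by switching there.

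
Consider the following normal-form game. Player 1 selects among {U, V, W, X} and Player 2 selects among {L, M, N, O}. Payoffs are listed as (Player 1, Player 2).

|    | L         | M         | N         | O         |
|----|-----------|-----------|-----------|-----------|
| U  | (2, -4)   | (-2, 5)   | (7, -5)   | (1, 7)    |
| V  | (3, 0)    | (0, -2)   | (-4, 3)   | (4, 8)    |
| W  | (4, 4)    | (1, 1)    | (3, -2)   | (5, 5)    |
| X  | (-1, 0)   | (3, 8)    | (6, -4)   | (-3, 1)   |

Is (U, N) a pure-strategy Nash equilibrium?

No

Holding Player 2 at N: Player 1 gets 7 from U, versus -4 from V, 3 from W, 6 from X. No profitable deviation for Player 1.
Holding Player 1 at U: Player 2 gets -5 from N but could get 7 by switching to O. Player 2 has a profitable deviation.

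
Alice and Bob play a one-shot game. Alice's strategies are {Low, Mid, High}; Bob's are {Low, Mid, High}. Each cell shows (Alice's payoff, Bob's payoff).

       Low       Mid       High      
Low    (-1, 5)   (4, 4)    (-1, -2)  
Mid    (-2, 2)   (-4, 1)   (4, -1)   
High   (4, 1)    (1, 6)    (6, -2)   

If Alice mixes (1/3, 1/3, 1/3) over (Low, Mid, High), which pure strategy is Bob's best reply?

Mid

Compute Bob's expected payoff from each pure strategy against the given mix.
Low: (1/3)·5 + (1/3)·2 + (1/3)·1 = 8/3
Mid: (1/3)·4 + (1/3)·1 + (1/3)·6 = 11/3
High: (1/3)·(-2) + (1/3)·(-1) + (1/3)·(-2) = -5/3
Highest expected payoff is 11/3, from Mid.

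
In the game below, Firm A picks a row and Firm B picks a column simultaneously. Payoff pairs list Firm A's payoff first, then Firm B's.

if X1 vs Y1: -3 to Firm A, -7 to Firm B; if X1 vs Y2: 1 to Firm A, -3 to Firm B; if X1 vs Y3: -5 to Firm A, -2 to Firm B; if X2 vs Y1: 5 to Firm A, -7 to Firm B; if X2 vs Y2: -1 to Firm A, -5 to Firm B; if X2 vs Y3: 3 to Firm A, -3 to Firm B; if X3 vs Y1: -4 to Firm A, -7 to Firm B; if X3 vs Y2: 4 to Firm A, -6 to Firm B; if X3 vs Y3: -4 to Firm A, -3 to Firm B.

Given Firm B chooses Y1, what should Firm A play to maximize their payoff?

With Firm B fixed at Y1, Firm A's payoffs are: X1 → -3, X2 → 5, X3 → -4.
The maximum is 5, achieved by X2.

X2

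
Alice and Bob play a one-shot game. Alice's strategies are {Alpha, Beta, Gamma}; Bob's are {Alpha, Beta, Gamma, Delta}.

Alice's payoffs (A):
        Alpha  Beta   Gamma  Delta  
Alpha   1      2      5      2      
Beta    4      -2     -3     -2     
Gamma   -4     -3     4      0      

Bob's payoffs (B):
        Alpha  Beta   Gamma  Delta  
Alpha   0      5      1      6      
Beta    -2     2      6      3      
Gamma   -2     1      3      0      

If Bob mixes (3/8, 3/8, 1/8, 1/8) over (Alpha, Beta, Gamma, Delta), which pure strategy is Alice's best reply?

Compute Alice's expected payoff from each pure strategy against the given mix.
Alpha: (3/8)·1 + (3/8)·2 + (1/8)·5 + (1/8)·2 = 2
Beta: (3/8)·4 + (3/8)·(-2) + (1/8)·(-3) + (1/8)·(-2) = 1/8
Gamma: (3/8)·(-4) + (3/8)·(-3) + (1/8)·4 + (1/8)·0 = -17/8
Highest expected payoff is 2, from Alpha.

Alpha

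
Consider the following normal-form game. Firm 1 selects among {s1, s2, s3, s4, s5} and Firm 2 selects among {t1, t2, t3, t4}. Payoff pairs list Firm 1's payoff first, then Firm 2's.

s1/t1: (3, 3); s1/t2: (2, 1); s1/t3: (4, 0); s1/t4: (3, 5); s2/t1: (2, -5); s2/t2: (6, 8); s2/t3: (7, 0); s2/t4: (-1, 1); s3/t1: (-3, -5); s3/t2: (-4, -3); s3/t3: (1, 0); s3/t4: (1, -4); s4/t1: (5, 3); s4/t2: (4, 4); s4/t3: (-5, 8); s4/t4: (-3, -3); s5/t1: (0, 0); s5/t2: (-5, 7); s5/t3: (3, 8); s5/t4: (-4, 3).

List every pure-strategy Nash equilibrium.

(s1, t4) and (s2, t2)

A profile is a Nash equilibrium when each player is best-responding to the other.
Firm 1's best responses — vs t1: s4 (payoff 5); vs t2: s2 (payoff 6); vs t3: s2 (payoff 7); vs t4: s1 (payoff 3).
Firm 2's best responses — vs s1: t4 (payoff 5); vs s2: t2 (payoff 8); vs s3: t3 (payoff 0); vs s4: t3 (payoff 8); vs s5: t3 (payoff 8).
Mutual best responses occur at (s1, t4) and (s2, t2); at each, neither player gains by switching.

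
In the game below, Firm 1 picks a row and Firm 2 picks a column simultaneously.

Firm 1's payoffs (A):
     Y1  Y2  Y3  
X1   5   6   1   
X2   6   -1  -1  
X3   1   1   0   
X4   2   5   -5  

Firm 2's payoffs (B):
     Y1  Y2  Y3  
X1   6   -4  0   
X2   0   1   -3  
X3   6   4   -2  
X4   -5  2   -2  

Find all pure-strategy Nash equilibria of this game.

There is no pure-strategy Nash equilibrium

A profile is a Nash equilibrium when each player is best-responding to the other.
Firm 1's best responses — vs Y1: X2 (payoff 6); vs Y2: X1 (payoff 6); vs Y3: X1 (payoff 1).
Firm 2's best responses — vs X1: Y1 (payoff 6); vs X2: Y2 (payoff 1); vs X3: Y1 (payoff 6); vs X4: Y2 (payoff 2).
No cell has both players best-responding. For instance, Firm 1's best reply to Y1 is X2, but against X2 Firm 2 prefers Y2 over Y1.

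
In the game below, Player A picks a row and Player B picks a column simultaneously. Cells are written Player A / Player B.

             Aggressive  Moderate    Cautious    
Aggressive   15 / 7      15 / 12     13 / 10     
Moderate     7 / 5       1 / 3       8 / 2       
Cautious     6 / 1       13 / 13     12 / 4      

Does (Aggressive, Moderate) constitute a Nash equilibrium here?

Holding Player B at Moderate: Player A gets 15 from Aggressive, versus 1 from Moderate, 13 from Cautious. No profitable deviation for Player A.
Holding Player A at Aggressive: Player B gets 12 from Moderate, versus 7 from Aggressive, 10 from Cautious. No profitable deviation for Player B either.

Yes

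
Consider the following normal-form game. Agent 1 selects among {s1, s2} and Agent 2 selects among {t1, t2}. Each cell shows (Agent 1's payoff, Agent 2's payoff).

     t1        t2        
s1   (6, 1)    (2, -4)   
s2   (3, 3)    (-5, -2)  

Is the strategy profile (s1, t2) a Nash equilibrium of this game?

Holding Agent 2 at t2: Agent 1 gets 2 from s1, versus -5 from s2. No profitable deviation for Agent 1.
Holding Agent 1 at s1: Agent 2 gets -4 from t2 but could get 1 by switching to t1. Agent 2 has a profitable deviation.

No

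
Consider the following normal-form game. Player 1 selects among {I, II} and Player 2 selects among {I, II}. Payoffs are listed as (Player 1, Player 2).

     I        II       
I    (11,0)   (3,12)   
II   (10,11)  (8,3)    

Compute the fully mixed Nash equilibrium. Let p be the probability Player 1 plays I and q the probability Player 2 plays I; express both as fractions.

In a mixed NE each player is indifferent between their pure strategies, so the opponent's mix sets the indifference.
Player 2 indifferent between I and II: p·0 + (1−p)·11 = p·12 + (1−p)·3 ⟹ 11 + (-11)p = 3 + 9p ⟹ p = 2/5.
Player 1 indifferent between I and II: q·11 + (1−q)·3 = q·10 + (1−q)·8 ⟹ 3 + 8q = 8 + 2q ⟹ q = 5/6.

p = 2/5, q = 5/6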